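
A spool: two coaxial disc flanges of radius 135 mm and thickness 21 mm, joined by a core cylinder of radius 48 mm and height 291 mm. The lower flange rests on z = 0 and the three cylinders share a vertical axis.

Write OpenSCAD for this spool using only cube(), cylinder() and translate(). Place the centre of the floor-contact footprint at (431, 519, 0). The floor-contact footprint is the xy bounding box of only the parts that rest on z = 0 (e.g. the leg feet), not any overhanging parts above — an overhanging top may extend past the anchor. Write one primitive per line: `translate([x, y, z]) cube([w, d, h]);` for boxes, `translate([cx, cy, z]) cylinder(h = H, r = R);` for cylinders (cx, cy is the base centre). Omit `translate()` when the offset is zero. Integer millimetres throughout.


translate([431, 519, 0]) cylinder(h = 21, r = 135);
translate([431, 519, 21]) cylinder(h = 291, r = 48);
translate([431, 519, 312]) cylinder(h = 21, r = 135);


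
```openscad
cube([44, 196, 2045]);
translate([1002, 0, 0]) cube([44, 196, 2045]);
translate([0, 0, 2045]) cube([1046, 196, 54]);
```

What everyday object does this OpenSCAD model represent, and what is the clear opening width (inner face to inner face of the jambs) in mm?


A door frame. The clear opening width is 958 mm.

Two 2045 mm tall posts with a header on top — a door frame. The left jamb is 44 mm wide at x = 0; the right jamb starts at x = 1002. The clear opening is 1002 − 44 = 958 mm.


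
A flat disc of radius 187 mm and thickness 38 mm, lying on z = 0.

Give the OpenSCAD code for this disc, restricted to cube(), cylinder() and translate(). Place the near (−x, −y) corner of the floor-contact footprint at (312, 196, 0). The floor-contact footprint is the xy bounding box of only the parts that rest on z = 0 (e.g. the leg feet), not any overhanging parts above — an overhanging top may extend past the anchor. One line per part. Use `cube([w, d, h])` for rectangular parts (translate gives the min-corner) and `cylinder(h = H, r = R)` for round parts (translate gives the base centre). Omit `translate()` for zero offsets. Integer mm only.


translate([499, 383, 0]) cylinder(h = 38, r = 187);


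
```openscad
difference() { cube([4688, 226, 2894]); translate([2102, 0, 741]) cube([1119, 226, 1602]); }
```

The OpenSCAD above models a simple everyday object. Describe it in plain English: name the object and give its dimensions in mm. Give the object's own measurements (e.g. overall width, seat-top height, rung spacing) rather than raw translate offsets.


A wall 4688 mm long (x), 226 mm thick (y), 2894 mm tall, with a rectangular window opening cut through it. The opening is 1119 mm wide and 1602 mm tall; its sill is at z = 741 mm and its near (−x) edge is 2102 mm from the wall's −x end. The opening passes through the full wall thickness.


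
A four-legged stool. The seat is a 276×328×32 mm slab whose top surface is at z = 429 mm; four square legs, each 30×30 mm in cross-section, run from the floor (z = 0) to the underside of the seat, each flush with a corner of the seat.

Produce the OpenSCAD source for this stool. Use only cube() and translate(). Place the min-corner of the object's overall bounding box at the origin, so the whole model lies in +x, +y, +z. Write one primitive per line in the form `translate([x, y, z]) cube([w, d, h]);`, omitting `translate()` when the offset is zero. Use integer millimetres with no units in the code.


translate([0, 0, 397]) cube([276, 328, 32]);
cube([30, 30, 397]);
translate([246, 0, 0]) cube([30, 30, 397]);
translate([0, 298, 0]) cube([30, 30, 397]);
translate([246, 298, 0]) cube([30, 30, 397]);


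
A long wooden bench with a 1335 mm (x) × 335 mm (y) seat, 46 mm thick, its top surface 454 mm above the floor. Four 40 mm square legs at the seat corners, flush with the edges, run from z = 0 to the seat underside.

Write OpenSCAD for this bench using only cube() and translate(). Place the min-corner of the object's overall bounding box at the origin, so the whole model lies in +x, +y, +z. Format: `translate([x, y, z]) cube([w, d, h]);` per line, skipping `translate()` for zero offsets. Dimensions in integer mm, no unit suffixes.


translate([0, 0, 408]) cube([1335, 335, 46]);
cube([40, 40, 408]);
translate([0, 295, 0]) cube([40, 40, 408]);
translate([1295, 0, 0]) cube([40, 40, 408]);
translate([1295, 295, 0]) cube([40, 40, 408]);


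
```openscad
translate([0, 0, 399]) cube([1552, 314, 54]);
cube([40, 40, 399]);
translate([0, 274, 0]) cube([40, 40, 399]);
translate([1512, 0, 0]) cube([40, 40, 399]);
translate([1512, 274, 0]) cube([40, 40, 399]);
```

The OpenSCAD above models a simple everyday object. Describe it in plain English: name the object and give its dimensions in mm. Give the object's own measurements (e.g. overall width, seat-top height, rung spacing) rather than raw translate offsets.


A long wooden bench with a 1552 mm (x) × 314 mm (y) seat, 54 mm thick, its top surface 453 mm above the floor. Four 40 mm square legs at the seat corners, flush with the edges, run from z = 0 to the seat underside.


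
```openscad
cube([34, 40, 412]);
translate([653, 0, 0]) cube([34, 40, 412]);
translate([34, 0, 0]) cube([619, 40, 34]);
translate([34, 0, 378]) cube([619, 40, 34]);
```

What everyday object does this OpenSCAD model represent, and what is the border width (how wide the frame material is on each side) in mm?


A picture frame. The border width is 34 mm.

Four thin pieces enclosing a rectangular opening — a picture frame. The two full-height stiles are 412 mm tall; the top rail sits at z = 378 and is 34 mm tall, so the border above the opening is 412 − 378 = 34 mm, matching the stile x-width.


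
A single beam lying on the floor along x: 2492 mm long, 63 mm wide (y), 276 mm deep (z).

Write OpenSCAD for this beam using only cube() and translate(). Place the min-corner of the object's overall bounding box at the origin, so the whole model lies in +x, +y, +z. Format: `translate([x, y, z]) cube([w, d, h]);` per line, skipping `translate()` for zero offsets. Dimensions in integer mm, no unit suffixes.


cube([2492, 63, 276]);


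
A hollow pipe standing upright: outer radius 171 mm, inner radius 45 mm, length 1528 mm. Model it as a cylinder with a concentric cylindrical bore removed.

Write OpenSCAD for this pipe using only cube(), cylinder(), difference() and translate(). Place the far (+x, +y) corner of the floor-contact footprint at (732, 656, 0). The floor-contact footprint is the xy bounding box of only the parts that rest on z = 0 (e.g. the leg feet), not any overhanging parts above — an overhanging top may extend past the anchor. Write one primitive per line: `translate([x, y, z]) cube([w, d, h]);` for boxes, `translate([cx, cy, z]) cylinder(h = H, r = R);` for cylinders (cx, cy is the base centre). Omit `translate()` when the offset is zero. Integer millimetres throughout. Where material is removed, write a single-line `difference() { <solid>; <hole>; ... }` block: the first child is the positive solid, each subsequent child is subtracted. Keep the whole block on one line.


difference() { translate([561, 485, 0]) cylinder(h = 1528, r = 171); translate([561, 485, 0]) cylinder(h = 1528, r = 45); }


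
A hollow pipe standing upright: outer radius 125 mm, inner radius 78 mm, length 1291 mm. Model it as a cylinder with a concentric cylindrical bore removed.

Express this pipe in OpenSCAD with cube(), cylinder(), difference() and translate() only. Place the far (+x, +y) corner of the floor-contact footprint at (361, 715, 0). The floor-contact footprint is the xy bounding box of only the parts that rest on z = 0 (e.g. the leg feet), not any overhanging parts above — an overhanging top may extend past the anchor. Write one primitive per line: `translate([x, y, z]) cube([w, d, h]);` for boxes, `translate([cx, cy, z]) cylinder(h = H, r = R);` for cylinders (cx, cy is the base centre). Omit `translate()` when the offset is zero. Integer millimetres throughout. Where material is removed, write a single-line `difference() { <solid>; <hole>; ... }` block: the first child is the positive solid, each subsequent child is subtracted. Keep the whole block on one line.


difference() { translate([236, 590, 0]) cylinder(h = 1291, r = 125); translate([236, 590, 0]) cylinder(h = 1291, r = 78); }


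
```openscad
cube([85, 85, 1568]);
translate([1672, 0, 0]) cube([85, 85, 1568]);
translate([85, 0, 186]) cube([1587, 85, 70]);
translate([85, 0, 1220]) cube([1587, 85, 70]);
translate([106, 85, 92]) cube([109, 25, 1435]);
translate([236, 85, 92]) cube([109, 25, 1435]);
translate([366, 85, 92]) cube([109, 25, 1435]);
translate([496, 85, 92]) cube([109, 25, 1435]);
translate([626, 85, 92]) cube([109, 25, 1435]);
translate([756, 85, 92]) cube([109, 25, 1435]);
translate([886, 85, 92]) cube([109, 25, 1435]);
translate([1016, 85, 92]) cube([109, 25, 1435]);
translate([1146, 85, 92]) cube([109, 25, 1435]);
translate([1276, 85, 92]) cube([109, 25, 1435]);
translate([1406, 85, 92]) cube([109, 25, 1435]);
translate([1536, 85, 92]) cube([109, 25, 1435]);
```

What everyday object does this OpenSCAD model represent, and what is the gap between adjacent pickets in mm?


A fence section. The picket gap is 21 mm.

Two posts, two rails, 12 pickets — a fence section. Span 1587 mm holds 12 pickets of 109 mm with 13 equal gaps: ⌊(1587 − 12·109) / 13⌋ = 21 mm.


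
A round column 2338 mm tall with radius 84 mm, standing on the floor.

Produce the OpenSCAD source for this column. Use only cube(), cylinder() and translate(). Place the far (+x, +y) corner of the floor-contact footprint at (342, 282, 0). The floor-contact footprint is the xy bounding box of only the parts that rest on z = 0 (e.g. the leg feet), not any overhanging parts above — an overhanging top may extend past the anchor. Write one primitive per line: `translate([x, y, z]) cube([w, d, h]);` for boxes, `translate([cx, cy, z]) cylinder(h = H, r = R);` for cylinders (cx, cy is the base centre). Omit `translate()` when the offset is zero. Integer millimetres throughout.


translate([258, 198, 0]) cylinder(h = 2338, r = 84);


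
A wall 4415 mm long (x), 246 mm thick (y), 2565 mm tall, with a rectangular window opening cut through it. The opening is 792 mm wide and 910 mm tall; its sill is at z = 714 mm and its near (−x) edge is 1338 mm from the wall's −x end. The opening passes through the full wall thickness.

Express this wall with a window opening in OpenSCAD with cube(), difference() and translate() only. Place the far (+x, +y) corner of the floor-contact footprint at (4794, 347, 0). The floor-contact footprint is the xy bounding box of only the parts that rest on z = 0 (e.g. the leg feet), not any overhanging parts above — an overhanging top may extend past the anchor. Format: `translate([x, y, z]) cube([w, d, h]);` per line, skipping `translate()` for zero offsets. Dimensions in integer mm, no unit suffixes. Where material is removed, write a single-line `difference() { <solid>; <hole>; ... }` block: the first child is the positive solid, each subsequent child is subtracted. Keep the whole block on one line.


difference() { translate([379, 101, 0]) cube([4415, 246, 2565]); translate([1717, 101, 714]) cube([792, 246, 910]); }


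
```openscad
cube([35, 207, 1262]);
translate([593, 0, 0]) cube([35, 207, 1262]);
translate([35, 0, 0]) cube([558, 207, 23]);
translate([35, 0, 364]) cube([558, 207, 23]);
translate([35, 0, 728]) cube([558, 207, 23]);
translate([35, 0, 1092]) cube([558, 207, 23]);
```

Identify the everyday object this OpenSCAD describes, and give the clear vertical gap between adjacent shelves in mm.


A bookshelf. The clear shelf gap is 341 mm.

Two tall side panels with 4 horizontal boards between them — a bookshelf. The first two shelf undersides are at z = 0 and z = 364; with shelf thickness 23, the clear gap is 364 − 0 − 23 = 341 mm.


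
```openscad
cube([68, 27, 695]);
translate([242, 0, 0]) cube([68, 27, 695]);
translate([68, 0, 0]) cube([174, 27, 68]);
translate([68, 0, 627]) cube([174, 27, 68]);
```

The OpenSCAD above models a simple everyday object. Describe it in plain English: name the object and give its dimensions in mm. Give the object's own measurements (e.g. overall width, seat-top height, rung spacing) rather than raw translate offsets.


A rectangular picture frame lying in the x–z plane (depth along y). The opening is 174 mm wide (x) by 559 mm tall (z), surrounded by a border 68 mm wide on all four sides. The frame is 27 mm deep and is made of two full-height vertical stiles with two horizontal rails fitted between them.


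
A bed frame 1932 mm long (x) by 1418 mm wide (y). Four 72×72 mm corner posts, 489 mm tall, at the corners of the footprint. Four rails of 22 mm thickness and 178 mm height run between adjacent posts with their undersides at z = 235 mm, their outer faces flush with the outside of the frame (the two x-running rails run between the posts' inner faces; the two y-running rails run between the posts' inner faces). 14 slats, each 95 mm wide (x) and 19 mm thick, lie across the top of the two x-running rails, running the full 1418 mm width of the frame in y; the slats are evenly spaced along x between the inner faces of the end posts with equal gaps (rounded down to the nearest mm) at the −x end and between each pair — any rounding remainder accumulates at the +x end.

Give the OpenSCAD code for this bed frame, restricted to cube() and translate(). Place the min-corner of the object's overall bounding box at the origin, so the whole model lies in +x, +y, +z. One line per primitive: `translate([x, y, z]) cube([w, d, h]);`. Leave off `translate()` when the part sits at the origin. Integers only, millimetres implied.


cube([72, 72, 489]);
translate([0, 1346, 0]) cube([72, 72, 489]);
translate([1860, 0, 0]) cube([72, 72, 489]);
translate([1860, 1346, 0]) cube([72, 72, 489]);
translate([72, 0, 235]) cube([1788, 22, 178]);
translate([72, 1396, 235]) cube([1788, 22, 178]);
translate([0, 72, 235]) cube([22, 1274, 178]);
translate([1910, 72, 235]) cube([22, 1274, 178]);
translate([102, 0, 413]) cube([95, 1418, 19]);
translate([227, 0, 413]) cube([95, 1418, 19]);
translate([352, 0, 413]) cube([95, 1418, 19]);
translate([477, 0, 413]) cube([95, 1418, 19]);
translate([602, 0, 413]) cube([95, 1418, 19]);
translate([727, 0, 413]) cube([95, 1418, 19]);
translate([852, 0, 413]) cube([95, 1418, 19]);
translate([977, 0, 413]) cube([95, 1418, 19]);
translate([1102, 0, 413]) cube([95, 1418, 19]);
translate([1227, 0, 413]) cube([95, 1418, 19]);
translate([1352, 0, 413]) cube([95, 1418, 19]);
translate([1477, 0, 413]) cube([95, 1418, 19]);
translate([1602, 0, 413]) cube([95, 1418, 19]);
translate([1727, 0, 413]) cube([95, 1418, 19]);


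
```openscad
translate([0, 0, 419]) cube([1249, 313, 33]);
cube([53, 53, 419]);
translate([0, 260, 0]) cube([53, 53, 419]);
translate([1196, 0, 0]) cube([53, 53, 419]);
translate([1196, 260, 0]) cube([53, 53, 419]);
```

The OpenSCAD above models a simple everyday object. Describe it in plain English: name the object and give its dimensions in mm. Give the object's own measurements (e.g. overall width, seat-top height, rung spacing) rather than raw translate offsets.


A long wooden bench with a 1249 mm (x) × 313 mm (y) seat, 33 mm thick, its top surface 452 mm above the floor. Four 53 mm square legs at the seat corners, flush with the edges, run from z = 0 to the seat underside.


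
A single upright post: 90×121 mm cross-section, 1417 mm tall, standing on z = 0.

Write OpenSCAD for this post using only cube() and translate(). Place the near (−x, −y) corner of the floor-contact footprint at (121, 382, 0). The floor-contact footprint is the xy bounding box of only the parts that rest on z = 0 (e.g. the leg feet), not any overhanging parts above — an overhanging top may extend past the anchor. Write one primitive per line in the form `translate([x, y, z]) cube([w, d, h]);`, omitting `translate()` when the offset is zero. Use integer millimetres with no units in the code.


translate([121, 382, 0]) cube([90, 121, 1417]);


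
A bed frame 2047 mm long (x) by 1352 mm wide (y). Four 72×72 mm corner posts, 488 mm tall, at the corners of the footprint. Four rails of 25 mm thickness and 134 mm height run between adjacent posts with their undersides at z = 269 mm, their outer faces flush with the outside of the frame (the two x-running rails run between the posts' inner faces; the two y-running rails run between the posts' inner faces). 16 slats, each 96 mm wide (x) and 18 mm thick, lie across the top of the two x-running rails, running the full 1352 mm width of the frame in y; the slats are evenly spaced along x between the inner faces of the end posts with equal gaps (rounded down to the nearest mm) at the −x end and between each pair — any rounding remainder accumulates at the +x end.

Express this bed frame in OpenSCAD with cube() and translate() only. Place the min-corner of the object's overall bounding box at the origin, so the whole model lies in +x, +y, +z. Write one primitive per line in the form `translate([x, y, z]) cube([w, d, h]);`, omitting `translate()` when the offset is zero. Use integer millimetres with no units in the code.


// slat z = rail_z + rail_h = 269 + 134 = 403
// slat gap = ⌊(1903 − 16·96) / 17⌋ = 21
cube([72, 72, 488]);
translate([0, 1280, 0]) cube([72, 72, 488]);
translate([1975, 0, 0]) cube([72, 72, 488]);
translate([1975, 1280, 0]) cube([72, 72, 488]);
translate([72, 0, 269]) cube([1903, 25, 134]);
translate([72, 1327, 269]) cube([1903, 25, 134]);
translate([0, 72, 269]) cube([25, 1208, 134]);
translate([2022, 72, 269]) cube([25, 1208, 134]);
translate([93, 0, 403]) cube([96, 1352, 18]);
translate([210, 0, 403]) cube([96, 1352, 18]);
translate([327, 0, 403]) cube([96, 1352, 18]);
translate([444, 0, 403]) cube([96, 1352, 18]);
translate([561, 0, 403]) cube([96, 1352, 18]);
translate([678, 0, 403]) cube([96, 1352, 18]);
translate([795, 0, 403]) cube([96, 1352, 18]);
translate([912, 0, 403]) cube([96, 1352, 18]);
translate([1029, 0, 403]) cube([96, 1352, 18]);
translate([1146, 0, 403]) cube([96, 1352, 18]);
translate([1263, 0, 403]) cube([96, 1352, 18]);
translate([1380, 0, 403]) cube([96, 1352, 18]);
translate([1497, 0, 403]) cube([96, 1352, 18]);
translate([1614, 0, 403]) cube([96, 1352, 18]);
translate([1731, 0, 403]) cube([96, 1352, 18]);
translate([1848, 0, 403]) cube([96, 1352, 18]);


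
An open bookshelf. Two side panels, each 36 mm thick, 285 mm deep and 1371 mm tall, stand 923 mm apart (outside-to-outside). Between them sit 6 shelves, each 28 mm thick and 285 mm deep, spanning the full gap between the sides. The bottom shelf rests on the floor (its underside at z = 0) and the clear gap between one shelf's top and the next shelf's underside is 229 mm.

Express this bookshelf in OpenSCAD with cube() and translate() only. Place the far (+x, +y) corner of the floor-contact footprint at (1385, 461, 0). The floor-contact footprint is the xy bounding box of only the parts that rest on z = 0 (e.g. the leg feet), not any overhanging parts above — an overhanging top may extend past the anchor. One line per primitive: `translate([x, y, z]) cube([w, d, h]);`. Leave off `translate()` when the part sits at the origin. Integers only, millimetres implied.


translate([462, 176, 0]) cube([36, 285, 1371]);
translate([1349, 176, 0]) cube([36, 285, 1371]);
translate([498, 176, 0]) cube([851, 285, 28]);
translate([498, 176, 257]) cube([851, 285, 28]);
translate([498, 176, 514]) cube([851, 285, 28]);
translate([498, 176, 771]) cube([851, 285, 28]);
translate([498, 176, 1028]) cube([851, 285, 28]);
translate([498, 176, 1285]) cube([851, 285, 28]);


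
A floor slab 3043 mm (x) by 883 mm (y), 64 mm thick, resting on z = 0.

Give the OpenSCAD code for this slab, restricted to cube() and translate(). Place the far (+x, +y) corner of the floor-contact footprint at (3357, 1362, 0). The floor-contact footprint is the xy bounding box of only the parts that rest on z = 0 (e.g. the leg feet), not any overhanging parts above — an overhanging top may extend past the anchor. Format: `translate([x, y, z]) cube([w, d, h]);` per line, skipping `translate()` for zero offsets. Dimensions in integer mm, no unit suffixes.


translate([314, 479, 0]) cube([3043, 883, 64]);


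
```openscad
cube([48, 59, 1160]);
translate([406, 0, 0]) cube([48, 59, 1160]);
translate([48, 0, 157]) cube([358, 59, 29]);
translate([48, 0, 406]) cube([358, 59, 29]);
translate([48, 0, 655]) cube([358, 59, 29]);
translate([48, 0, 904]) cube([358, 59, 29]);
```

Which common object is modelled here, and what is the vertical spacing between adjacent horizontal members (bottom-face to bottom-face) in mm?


A ladder. The rung spacing is 249 mm.

Two tall 48×59 posts with 4 short bars between them — a ladder. Adjacent rungs sit at z = 157 and z = 406, so the spacing is 406 − 157 = 249 mm.


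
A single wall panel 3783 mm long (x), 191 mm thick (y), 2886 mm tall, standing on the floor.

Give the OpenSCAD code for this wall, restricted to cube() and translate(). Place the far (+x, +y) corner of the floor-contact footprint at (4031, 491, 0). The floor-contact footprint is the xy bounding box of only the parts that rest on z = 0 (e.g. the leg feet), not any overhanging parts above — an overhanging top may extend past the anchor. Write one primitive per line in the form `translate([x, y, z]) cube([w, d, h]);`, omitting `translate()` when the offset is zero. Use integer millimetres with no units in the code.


translate([248, 300, 0]) cube([3783, 191, 2886]);


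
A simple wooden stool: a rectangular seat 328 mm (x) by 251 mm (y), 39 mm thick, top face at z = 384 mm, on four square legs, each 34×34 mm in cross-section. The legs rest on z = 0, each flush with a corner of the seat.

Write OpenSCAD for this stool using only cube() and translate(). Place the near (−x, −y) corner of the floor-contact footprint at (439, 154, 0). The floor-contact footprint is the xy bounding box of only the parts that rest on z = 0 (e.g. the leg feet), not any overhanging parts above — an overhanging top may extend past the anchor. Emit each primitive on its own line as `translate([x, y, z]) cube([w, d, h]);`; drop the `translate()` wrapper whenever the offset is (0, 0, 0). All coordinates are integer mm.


translate([439, 154, 345]) cube([328, 251, 39]);
translate([439, 154, 0]) cube([34, 34, 345]);
translate([733, 154, 0]) cube([34, 34, 345]);
translate([439, 371, 0]) cube([34, 34, 345]);
translate([733, 371, 0]) cube([34, 34, 345]);


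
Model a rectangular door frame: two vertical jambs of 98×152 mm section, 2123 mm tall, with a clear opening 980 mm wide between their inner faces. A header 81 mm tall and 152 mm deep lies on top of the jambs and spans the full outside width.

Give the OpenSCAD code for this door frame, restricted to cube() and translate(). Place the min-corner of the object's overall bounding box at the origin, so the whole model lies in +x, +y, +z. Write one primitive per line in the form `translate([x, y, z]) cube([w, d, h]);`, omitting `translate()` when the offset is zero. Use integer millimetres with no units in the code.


cube([98, 152, 2123]);
translate([1078, 0, 0]) cube([98, 152, 2123]);
translate([0, 0, 2123]) cube([1176, 152, 81]);


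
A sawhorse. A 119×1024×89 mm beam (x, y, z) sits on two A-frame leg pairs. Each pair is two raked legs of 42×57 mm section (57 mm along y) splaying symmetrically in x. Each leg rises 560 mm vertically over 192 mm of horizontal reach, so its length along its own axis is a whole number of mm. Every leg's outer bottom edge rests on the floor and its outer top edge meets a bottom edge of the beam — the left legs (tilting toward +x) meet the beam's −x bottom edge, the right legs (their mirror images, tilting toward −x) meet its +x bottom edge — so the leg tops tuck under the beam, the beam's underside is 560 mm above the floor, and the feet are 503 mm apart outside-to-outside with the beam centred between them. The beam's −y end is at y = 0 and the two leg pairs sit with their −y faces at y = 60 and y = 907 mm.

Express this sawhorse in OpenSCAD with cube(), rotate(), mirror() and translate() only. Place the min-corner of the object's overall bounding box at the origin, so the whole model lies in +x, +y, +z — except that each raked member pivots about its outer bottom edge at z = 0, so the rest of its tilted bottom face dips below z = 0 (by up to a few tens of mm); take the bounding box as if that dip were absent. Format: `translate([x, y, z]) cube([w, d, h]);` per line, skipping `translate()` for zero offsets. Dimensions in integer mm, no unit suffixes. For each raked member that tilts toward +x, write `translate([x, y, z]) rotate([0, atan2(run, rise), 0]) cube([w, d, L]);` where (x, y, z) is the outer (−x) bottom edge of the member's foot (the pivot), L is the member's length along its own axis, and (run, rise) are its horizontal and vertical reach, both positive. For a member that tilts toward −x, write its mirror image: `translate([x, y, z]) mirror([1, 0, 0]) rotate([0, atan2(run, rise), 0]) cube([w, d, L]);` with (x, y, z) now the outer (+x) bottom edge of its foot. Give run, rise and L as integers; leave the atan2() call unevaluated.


translate([192, 0, 560]) cube([119, 1024, 89]);
translate([0, 60, 0]) rotate([0, atan2(192, 560), 0]) cube([42, 57, 592]);
translate([503, 60, 0]) mirror([1, 0, 0]) rotate([0, atan2(192, 560), 0]) cube([42, 57, 592]);
translate([0, 907, 0]) rotate([0, atan2(192, 560), 0]) cube([42, 57, 592]);
translate([503, 907, 0]) mirror([1, 0, 0]) rotate([0, atan2(192, 560), 0]) cube([42, 57, 592]);


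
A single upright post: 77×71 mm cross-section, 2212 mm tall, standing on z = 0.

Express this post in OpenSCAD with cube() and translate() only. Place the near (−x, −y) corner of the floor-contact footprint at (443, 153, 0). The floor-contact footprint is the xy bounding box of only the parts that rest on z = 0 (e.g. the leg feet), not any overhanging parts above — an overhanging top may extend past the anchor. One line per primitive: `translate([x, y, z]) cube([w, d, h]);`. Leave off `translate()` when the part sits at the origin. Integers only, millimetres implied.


translate([443, 153, 0]) cube([77, 71, 2212]);


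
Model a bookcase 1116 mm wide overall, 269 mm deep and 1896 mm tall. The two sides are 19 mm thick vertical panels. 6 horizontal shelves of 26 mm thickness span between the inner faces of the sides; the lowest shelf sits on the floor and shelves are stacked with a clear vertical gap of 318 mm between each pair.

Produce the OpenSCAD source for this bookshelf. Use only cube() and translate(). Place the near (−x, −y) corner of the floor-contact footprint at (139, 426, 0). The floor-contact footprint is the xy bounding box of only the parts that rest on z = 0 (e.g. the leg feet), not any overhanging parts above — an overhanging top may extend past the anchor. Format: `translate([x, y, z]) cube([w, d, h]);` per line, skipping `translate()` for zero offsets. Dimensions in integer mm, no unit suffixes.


translate([139, 426, 0]) cube([19, 269, 1896]);
translate([1236, 426, 0]) cube([19, 269, 1896]);
translate([158, 426, 0]) cube([1078, 269, 26]);
translate([158, 426, 344]) cube([1078, 269, 26]);
translate([158, 426, 688]) cube([1078, 269, 26]);
translate([158, 426, 1032]) cube([1078, 269, 26]);
translate([158, 426, 1376]) cube([1078, 269, 26]);
translate([158, 426, 1720]) cube([1078, 269, 26]);


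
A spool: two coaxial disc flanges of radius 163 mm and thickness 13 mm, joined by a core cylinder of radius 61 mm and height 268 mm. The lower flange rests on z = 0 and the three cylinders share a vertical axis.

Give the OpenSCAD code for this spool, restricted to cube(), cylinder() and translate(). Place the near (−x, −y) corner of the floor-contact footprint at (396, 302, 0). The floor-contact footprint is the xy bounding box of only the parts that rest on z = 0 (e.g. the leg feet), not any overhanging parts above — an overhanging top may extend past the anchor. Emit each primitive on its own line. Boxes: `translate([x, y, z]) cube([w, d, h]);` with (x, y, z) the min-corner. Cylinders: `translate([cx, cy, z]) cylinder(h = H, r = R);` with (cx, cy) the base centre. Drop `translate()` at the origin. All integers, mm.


translate([559, 465, 0]) cylinder(h = 13, r = 163);
translate([559, 465, 13]) cylinder(h = 268, r = 61);
translate([559, 465, 281]) cylinder(h = 13, r = 163);


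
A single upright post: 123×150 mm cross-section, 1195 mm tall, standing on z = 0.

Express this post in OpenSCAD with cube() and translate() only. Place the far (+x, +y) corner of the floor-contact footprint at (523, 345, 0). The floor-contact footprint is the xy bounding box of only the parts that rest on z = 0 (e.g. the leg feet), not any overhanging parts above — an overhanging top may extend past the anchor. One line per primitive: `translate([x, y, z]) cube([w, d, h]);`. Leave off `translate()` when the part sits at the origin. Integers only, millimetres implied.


translate([400, 195, 0]) cube([123, 150, 1195]);


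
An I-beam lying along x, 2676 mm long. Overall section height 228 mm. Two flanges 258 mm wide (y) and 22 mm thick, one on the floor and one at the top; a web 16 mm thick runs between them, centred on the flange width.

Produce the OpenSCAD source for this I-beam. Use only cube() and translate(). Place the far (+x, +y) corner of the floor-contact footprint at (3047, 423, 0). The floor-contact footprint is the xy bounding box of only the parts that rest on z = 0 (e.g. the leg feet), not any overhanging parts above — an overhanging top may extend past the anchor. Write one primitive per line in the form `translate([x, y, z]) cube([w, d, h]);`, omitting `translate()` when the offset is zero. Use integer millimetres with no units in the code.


translate([371, 165, 0]) cube([2676, 258, 22]);
translate([371, 286, 22]) cube([2676, 16, 184]);
translate([371, 165, 206]) cube([2676, 258, 22]);


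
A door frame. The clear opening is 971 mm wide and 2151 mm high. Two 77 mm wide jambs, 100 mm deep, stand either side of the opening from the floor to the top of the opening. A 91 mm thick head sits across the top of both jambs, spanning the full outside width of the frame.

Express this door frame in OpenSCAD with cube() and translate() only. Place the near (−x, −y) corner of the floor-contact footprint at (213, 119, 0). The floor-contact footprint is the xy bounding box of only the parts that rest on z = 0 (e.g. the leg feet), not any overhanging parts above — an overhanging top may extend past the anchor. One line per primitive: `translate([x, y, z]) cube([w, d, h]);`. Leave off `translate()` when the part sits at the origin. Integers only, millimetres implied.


translate([213, 119, 0]) cube([77, 100, 2151]);
translate([1261, 119, 0]) cube([77, 100, 2151]);
translate([213, 119, 2151]) cube([1125, 100, 91]);


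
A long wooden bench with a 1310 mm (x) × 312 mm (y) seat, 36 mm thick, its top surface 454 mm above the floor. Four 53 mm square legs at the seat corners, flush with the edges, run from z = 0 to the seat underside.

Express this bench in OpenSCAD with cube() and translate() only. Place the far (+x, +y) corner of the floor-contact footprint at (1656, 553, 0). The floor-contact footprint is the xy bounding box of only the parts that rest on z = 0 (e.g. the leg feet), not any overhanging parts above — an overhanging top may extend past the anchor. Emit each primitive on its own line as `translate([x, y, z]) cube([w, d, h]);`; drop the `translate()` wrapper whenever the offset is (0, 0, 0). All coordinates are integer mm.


translate([346, 241, 418]) cube([1310, 312, 36]);
translate([346, 241, 0]) cube([53, 53, 418]);
translate([346, 500, 0]) cube([53, 53, 418]);
translate([1603, 241, 0]) cube([53, 53, 418]);
translate([1603, 500, 0]) cube([53, 53, 418]);


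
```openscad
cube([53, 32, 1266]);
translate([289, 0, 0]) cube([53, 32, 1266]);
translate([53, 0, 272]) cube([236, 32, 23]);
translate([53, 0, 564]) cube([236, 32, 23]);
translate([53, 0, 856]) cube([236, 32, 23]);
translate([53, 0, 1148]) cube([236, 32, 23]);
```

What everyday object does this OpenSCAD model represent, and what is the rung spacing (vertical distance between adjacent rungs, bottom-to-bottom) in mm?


A ladder. The rung spacing is 292 mm.

Two tall 53×32 posts with 4 short bars between them — a ladder. Adjacent rungs sit at z = 272 and z = 564, so the spacing is 564 − 272 = 292 mm.


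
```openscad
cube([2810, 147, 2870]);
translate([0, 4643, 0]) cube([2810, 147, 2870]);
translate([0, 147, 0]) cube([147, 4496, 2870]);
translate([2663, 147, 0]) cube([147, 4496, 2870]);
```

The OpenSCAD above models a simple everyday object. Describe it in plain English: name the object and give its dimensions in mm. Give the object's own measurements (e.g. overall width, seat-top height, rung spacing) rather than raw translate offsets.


The wall frame of a small rectangular building: four walls, each 2870 mm tall and 147 mm thick, enclosing a footprint 2810 mm (x) by 4790 mm (y) outside-to-outside, with no floor or roof. The front and back walls (the −y and +y sides) span the full width; the two side walls fit between them.


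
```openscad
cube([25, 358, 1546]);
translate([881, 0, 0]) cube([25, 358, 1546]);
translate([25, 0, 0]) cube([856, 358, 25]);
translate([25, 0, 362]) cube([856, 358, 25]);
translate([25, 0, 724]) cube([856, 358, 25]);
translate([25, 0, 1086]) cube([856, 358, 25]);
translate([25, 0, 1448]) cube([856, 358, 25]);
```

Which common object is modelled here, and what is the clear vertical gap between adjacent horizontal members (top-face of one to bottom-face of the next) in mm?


A bookshelf. The clear shelf gap is 337 mm.

Two tall side panels with 5 horizontal boards between them — a bookshelf. The first two shelf undersides are at z = 0 and z = 362; with shelf thickness 25, the clear gap is 362 − 0 − 25 = 337 mm.


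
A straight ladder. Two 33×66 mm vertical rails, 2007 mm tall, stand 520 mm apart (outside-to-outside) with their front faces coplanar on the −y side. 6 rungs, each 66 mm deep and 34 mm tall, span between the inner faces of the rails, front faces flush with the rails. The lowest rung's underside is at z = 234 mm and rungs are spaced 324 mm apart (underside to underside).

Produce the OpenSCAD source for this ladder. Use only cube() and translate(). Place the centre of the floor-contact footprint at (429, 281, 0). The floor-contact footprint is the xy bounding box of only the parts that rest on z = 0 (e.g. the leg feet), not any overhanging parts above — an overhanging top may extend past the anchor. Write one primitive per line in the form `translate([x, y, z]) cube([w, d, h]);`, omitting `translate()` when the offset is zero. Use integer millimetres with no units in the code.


translate([169, 248, 0]) cube([33, 66, 2007]);
translate([656, 248, 0]) cube([33, 66, 2007]);
translate([202, 248, 234]) cube([454, 66, 34]);
translate([202, 248, 558]) cube([454, 66, 34]);
translate([202, 248, 882]) cube([454, 66, 34]);
translate([202, 248, 1206]) cube([454, 66, 34]);
translate([202, 248, 1530]) cube([454, 66, 34]);
translate([202, 248, 1854]) cube([454, 66, 34]);


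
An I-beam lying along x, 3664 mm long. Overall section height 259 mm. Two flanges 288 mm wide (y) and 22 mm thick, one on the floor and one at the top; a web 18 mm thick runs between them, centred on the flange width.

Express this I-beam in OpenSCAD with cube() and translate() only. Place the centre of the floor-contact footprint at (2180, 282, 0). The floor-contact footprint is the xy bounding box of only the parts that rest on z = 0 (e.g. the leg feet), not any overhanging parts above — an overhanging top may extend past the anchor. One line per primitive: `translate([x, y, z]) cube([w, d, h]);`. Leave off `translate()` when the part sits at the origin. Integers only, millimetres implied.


translate([348, 138, 0]) cube([3664, 288, 22]);
translate([348, 273, 22]) cube([3664, 18, 215]);
translate([348, 138, 237]) cube([3664, 288, 22]);


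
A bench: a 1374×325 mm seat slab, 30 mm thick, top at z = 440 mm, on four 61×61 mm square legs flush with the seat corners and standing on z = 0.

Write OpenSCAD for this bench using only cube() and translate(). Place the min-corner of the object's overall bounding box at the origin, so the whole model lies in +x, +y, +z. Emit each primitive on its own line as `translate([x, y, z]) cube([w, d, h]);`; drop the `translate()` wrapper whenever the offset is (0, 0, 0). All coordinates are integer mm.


translate([0, 0, 410]) cube([1374, 325, 30]);
cube([61, 61, 410]);
translate([0, 264, 0]) cube([61, 61, 410]);
translate([1313, 0, 0]) cube([61, 61, 410]);
translate([1313, 264, 0]) cube([61, 61, 410]);


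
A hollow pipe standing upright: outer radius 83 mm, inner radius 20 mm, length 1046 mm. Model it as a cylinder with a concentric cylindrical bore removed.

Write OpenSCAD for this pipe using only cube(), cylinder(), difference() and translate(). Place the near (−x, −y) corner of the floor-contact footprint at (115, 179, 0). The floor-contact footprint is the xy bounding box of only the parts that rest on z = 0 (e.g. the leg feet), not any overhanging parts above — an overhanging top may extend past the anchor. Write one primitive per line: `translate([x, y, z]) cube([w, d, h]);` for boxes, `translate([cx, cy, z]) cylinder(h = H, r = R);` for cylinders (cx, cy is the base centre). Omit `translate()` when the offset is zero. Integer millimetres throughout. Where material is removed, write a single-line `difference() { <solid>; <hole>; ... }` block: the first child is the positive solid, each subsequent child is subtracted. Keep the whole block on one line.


difference() { translate([198, 262, 0]) cylinder(h = 1046, r = 83); translate([198, 262, 0]) cylinder(h = 1046, r = 20); }


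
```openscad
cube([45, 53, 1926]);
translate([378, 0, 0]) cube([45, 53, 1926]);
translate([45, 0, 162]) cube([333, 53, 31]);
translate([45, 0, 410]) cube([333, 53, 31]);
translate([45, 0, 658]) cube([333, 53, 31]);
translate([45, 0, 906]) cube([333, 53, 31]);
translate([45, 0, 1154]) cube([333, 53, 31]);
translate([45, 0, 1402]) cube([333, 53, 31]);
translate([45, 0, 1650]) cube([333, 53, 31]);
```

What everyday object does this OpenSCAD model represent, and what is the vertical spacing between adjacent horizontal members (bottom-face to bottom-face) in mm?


A ladder. The rung spacing is 248 mm.

Two tall 45×53 posts with 7 short bars between them — a ladder. Adjacent rungs sit at z = 162 and z = 410, so the spacing is 410 − 162 = 248 mm.


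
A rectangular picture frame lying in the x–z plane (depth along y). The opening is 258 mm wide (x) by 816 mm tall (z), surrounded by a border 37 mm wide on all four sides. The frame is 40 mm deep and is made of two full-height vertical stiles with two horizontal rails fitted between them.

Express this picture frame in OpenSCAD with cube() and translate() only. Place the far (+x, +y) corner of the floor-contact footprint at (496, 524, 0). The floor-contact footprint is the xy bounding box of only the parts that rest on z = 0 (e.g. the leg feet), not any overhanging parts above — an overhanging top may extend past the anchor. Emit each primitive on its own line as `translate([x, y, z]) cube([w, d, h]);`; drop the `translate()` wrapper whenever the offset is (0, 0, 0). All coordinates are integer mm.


translate([164, 484, 0]) cube([37, 40, 890]);
translate([459, 484, 0]) cube([37, 40, 890]);
translate([201, 484, 0]) cube([258, 40, 37]);
translate([201, 484, 853]) cube([258, 40, 37]);


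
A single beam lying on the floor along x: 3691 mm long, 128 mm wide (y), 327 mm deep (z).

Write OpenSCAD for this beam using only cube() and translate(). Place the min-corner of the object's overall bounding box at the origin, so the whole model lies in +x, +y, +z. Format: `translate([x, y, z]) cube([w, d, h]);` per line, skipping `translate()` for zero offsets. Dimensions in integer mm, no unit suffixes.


cube([3691, 128, 327]);


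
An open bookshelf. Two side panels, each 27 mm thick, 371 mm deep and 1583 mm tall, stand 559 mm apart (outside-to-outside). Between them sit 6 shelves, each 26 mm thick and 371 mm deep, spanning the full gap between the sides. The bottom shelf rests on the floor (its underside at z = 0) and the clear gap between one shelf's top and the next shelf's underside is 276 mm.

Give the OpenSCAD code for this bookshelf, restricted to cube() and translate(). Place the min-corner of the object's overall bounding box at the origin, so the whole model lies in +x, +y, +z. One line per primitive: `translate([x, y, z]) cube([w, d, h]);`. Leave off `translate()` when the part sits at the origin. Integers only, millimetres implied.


cube([27, 371, 1583]);
translate([532, 0, 0]) cube([27, 371, 1583]);
translate([27, 0, 0]) cube([505, 371, 26]);
translate([27, 0, 302]) cube([505, 371, 26]);
translate([27, 0, 604]) cube([505, 371, 26]);
translate([27, 0, 906]) cube([505, 371, 26]);
translate([27, 0, 1208]) cube([505, 371, 26]);
translate([27, 0, 1510]) cube([505, 371, 26]);
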